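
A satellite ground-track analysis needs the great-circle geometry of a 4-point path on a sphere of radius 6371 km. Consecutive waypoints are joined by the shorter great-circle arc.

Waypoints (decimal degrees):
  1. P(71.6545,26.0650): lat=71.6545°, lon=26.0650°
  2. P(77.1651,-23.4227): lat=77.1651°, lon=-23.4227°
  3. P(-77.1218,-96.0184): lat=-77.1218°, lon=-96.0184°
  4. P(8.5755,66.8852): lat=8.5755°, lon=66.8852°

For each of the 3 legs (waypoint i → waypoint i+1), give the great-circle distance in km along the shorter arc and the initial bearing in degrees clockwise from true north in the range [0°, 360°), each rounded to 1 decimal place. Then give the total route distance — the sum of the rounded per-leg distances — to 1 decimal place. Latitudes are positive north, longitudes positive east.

Leg 1: dist=1541.3 km, bearing=315.2°
Leg 2: dist=17717.6 km, bearing=217.1°
Leg 3: dist=12326.6 km, bearing=161.9°
Total: 31585.5 km

Leg 1: φ1=1.2506069, φ2=1.3467851, Δφ=0.0961781, Δλ=-0.8637233 rad; a=sin²(Δφ/2)+cosφ1·cosφ2·sin²(Δλ/2)=0.0145601050; c=2·atan2(√a, √(1-a))=0.241920024; dist=6371·c=1541.272 ≈ 1541.3 km; running total=1541.3 km
Leg 1 bearing: y=sinΔλ·cosφ2=-0.16888746, x=cosφ1·sinφ2-sinφ1·cosφ2·cosΔλ=0.16991015; θ=atan2(y, x)=-44.8270° <0 so +360° → 315.1730° ≈ 315.2°
Leg 2: φ1=1.3467851, φ2=-1.3460293, Δφ=-2.6928144, Δλ=-1.2670340 rad; a=sin²(Δφ/2)+cosφ1·cosφ2·sin²(Δλ/2)=0.9678397230; c=2·atan2(√a, √(1-a))=2.780976089; dist=6371·c=17717.599 ≈ 17717.6 km; running total=19258.9 km
Leg 2 bearing: y=sinΔλ·cosφ2=-0.21267534, x=cosφ1·sinφ2-sinφ1·cosφ2·cosΔλ=-0.28155492; θ=atan2(y, x)=-142.9341° <0 so +360° → 217.0659° ≈ 217.1°
Leg 3: φ1=-1.3460293, φ2=0.1496707, Δφ=1.4957000, Δλ=2.8432042 rad; a=sin²(Δφ/2)+cosφ1·cosφ2·sin²(Δλ/2)=0.6780053267; c=2·atan2(√a, √(1-a))=1.934791684; dist=6371·c=12326.558 ≈ 12326.6 km; running total=31585.5 km
Leg 3 bearing: y=sinΔλ·cosφ2=0.29069364, x=cosφ1·sinφ2-sinφ1·cosφ2·cosΔλ=-0.88811802; θ=atan2(y, x)=161.8760° ≈ 161.9°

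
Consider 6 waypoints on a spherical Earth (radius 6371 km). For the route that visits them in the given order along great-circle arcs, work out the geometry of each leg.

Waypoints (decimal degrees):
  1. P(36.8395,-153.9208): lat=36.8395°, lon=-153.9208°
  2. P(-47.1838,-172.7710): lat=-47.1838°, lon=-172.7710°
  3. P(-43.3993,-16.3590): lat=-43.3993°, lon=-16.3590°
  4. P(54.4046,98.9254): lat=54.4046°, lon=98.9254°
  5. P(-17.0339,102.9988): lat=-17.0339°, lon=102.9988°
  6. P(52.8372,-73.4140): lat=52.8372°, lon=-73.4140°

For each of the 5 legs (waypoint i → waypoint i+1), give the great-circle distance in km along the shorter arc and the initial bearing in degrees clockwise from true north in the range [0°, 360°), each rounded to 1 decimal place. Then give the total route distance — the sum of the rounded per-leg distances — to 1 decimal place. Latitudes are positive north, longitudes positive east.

Leg 1: dist=9529.6 km, bearing=192.7°
Leg 2: dist=9679.7 km, bearing=163.1°
Leg 3: dist=15308.7 km, bearing=51.4°
Leg 4: dist=7953.0 km, bearing=175.9°
Leg 5: dist=16021.6 km, bearing=356.3°
Total: 58492.6 km

Leg 1: φ1=0.6429706, φ2=-0.8235127, Δφ=-1.4664832, Δλ=-0.3289981 rad; a=sin²(Δφ/2)+cosφ1·cosφ2·sin²(Δλ/2)=0.4625245541; c=2·atan2(√a, √(1-a))=1.495775083; dist=6371·c=9529.583 ≈ 9529.6 km; running total=9529.6 km
Leg 1 bearing: y=sinΔλ·cosφ2=-0.21959110, x=cosφ1·sinφ2-sinφ1·cosφ2·cosΔλ=-0.97270865; θ=atan2(y, x)=-167.2786° <0 so +360° → 192.7214° ≈ 192.7°
Leg 2: φ1=-0.8235127, φ2=-0.7574607, Δφ=0.0660520, Δλ=2.7299044 rad; a=sin²(Δφ/2)+cosφ1·cosφ2·sin²(Δλ/2)=0.4742813475; c=2·atan2(√a, √(1-a))=1.519336313; dist=6371·c=9679.692 ≈ 9679.7 km; running total=19209.3 km
Leg 2 bearing: y=sinΔλ·cosφ2=0.29074737, x=cosφ1·sinφ2-sinφ1·cosφ2·cosΔλ=-0.95541623; θ=atan2(y, x)=163.0742° ≈ 163.1°
Leg 3: φ1=-0.7574607, φ2=0.9495394, Δφ=1.7070001, Δλ=2.0120924 rad; a=sin²(Δφ/2)+cosφ1·cosφ2·sin²(Δλ/2)=0.8696637336; c=2·atan2(√a, √(1-a))=2.402867345; dist=6371·c=15308.668 ≈ 15308.7 km; running total=34518.0 km
Leg 3 bearing: y=sinΔλ·cosφ2=0.52629591, x=cosφ1·sinφ2-sinφ1·cosφ2·cosΔλ=0.42000895; θ=atan2(y, x)=51.4085° ≈ 51.4°
Leg 4: φ1=0.9495394, φ2=-0.2972976, Δφ=-1.2468370, Δλ=0.0710942 rad; a=sin²(Δφ/2)+cosφ1·cosφ2·sin²(Δλ/2)=0.3415417347; c=2·atan2(√a, √(1-a))=1.248319663; dist=6371·c=7953.045 ≈ 7953.0 km; running total=42471.0 km
Leg 4 bearing: y=sinΔλ·cosφ2=0.06791820, x=cosφ1·sinφ2-sinφ1·cosφ2·cosΔλ=-0.94601851; θ=atan2(y, x)=175.8936° ≈ 175.9°
Leg 5: φ1=-0.2972976, φ2=0.9221831, Δφ=1.2194807, Δλ=-3.0789842 rad; a=sin²(Δφ/2)+cosφ1·cosφ2·sin²(Δλ/2)=0.9049492443; c=2·atan2(√a, √(1-a))=2.514775362; dist=6371·c=16021.634 ≈ 16021.6 km; running total=58492.6 km
Leg 5 bearing: y=sinΔλ·cosφ2=-0.03779592, x=cosφ1·sinφ2-sinφ1·cosφ2·cosΔλ=0.58535110; θ=atan2(y, x)=-3.6944° <0 so +360° → 356.3056° ≈ 356.3°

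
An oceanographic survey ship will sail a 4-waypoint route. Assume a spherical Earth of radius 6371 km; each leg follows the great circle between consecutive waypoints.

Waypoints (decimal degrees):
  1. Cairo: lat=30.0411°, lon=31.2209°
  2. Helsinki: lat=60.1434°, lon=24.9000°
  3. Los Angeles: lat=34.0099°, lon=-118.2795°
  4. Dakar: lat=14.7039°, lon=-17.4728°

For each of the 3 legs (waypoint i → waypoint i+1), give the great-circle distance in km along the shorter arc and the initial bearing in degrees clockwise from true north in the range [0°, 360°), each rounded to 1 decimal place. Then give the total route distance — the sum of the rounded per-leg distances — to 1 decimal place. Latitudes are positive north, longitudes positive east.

Leg 1: dist=3380.4 km, bearing=353.8°
Leg 2: dist=9017.7 km, bearing=329.8°
Leg 3: dist=10060.8 km, bearing=71.8°
Total: 22458.9 km

Leg 1: φ1=0.5243161, φ2=1.0497004, Δφ=0.5253842, Δλ=-0.1103205 rad; a=sin²(Δφ/2)+cosφ1·cosφ2·sin²(Δλ/2)=0.0687442754; c=2·atan2(√a, √(1-a))=0.530584480; dist=6371·c=3380.354 ≈ 3380.4 km; running total=3380.4 km
Leg 1 bearing: y=sinΔλ·cosφ2=-0.05480963, x=cosφ1·sinφ2-sinφ1·cosφ2·cosΔλ=0.50306054; θ=atan2(y, x)=-6.2180° <0 so +360° → 353.7820° ≈ 353.8°
Leg 2: φ1=1.0497004, φ2=0.5935847, Δφ=-0.4561156, Δλ=-2.4989537 rad; a=sin²(Δφ/2)+cosφ1·cosφ2·sin²(Δλ/2)=0.4226267828; c=2·atan2(√a, √(1-a))=1.415425536; dist=6371·c=9017.676 ≈ 9017.7 km; running total=12398.1 km
Leg 2 bearing: y=sinΔλ·cosφ2=-0.49679264, x=cosφ1·sinφ2-sinφ1·cosφ2·cosΔλ=0.85396172; θ=atan2(y, x)=-30.1887° <0 so +360° → 329.8113° ≈ 329.8°
Leg 3: φ1=0.5935847, φ2=0.2566315, Δφ=-0.3369533, Δλ=1.7594088 rad; a=sin²(Δφ/2)+cosφ1·cosφ2·sin²(Δλ/2)=0.5041802025; c=2·atan2(√a, √(1-a))=1.579156829; dist=6371·c=10060.808 ≈ 10060.8 km; running total=22458.9 km
Leg 3 bearing: y=sinΔλ·cosφ2=0.95009661, x=cosφ1·sinφ2-sinφ1·cosφ2·cosΔλ=0.31184376; θ=atan2(y, x)=71.8290° ≈ 71.8°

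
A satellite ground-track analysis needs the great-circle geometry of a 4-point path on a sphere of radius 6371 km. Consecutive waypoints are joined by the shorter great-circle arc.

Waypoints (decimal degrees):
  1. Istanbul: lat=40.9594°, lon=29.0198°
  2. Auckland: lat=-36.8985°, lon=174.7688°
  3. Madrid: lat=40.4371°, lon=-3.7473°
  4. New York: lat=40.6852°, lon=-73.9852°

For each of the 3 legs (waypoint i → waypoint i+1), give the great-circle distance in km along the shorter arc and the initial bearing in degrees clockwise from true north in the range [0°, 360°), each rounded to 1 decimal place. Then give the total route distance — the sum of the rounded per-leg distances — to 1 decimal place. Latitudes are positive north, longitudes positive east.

Leg 1: φ1=0.7148764, φ2=-0.6440003, Δφ=-1.3588767, Δλ=2.5437999 rad; a=sin²(Δφ/2)+cosφ1·cosφ2·sin²(Δλ/2)=0.9463793393; c=2·atan2(√a, √(1-a))=2.674227946; dist=6371·c=17037.506 ≈ 17037.5 km; running total=17037.5 km
Leg 1 bearing: y=sinΔλ·cosφ2=0.45008685, x=cosφ1·sinφ2-sinφ1·cosφ2·cosΔλ=-0.02009401; θ=atan2(y, x)=92.5563° ≈ 92.6°
Leg 2: φ1=-0.6440003, φ2=0.7057605, Δφ=1.3497608, Δλ=-3.1156937 rad; a=sin²(Δφ/2)+cosφ1·cosφ2·sin²(Δλ/2)=0.9989446610; c=2·atan2(√a, √(1-a))=3.076609256; dist=6371·c=19601.078 ≈ 19601.1 km; running total=36638.6 km
Leg 2 bearing: y=sinΔλ·cosφ2=-0.01970996, x=cosφ1·sinφ2-sinφ1·cosφ2·cosΔλ=0.06187422; θ=atan2(y, x)=-17.6692° <0 so +360° → 342.3308° ≈ 342.3°
Leg 3: φ1=0.7057605, φ2=0.7100907, Δφ=0.0043302, Δλ=-1.2258826 rad; a=sin²(Δφ/2)+cosφ1·cosφ2·sin²(Δλ/2)=0.1910107416; c=2·atan2(√a, √(1-a))=0.904627454; dist=6371·c=5763.382 ≈ 5763.4 km; running total=42402.0 km
Leg 3 bearing: y=sinΔλ·cosφ2=-0.71364223, x=cosφ1·sinφ2-sinφ1·cosφ2·cosΔλ=0.32987470; θ=atan2(y, x)=-65.1917° <0 so +360° → 294.8083° ≈ 294.8°

Leg 1: dist=17037.5 km, bearing=92.6°
Leg 2: dist=19601.1 km, bearing=342.3°
Leg 3: dist=5763.4 km, bearing=294.8°
Total: 42402.0 km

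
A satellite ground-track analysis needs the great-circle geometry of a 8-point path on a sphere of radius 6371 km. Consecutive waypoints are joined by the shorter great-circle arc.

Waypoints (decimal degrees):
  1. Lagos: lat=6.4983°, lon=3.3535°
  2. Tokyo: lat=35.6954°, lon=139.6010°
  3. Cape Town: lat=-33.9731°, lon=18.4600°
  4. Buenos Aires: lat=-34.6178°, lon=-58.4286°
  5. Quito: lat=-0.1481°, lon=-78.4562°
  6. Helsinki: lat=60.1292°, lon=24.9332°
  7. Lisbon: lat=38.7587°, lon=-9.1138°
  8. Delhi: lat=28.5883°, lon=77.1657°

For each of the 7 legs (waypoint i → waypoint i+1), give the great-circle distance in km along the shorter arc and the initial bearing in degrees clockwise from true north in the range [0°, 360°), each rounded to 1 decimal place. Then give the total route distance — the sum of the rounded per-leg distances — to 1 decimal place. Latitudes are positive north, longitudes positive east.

Leg 1: dist=13467.9 km, bearing=41.0°
Leg 2: dist=14722.6 km, bearing=254.0°
Leg 3: dist=6873.9 km, bearing=245.4°
Leg 4: dist=4361.7 km, bearing=327.2°
Leg 5: dist=10758.3 km, bearing=29.2°
Leg 6: dist=3353.1 km, bearing=240.4°
Leg 7: dist=7770.2 km, bearing=68.9°
Total: 61307.7 km

Leg 1: φ1=0.1134167, φ2=0.6230023, Δφ=0.5095855, Δλ=2.3779675 rad; a=sin²(Δφ/2)+cosφ1·cosφ2·sin²(Δλ/2)=0.7584130419; c=2·atan2(√a, √(1-a))=2.113935656; dist=6371·c=13467.884 ≈ 13467.9 km; running total=13467.9 km
Leg 1 bearing: y=sinΔλ·cosφ2=0.56162435, x=cosφ1·sinφ2-sinφ1·cosφ2·cosΔλ=0.64611832; θ=atan2(y, x)=40.9981° ≈ 41.0°
Leg 2: φ1=0.6230023, φ2=-0.5929425, Δφ=-1.2159447, Δλ=-2.1143093 rad; a=sin²(Δφ/2)+cosφ1·cosφ2·sin²(Δλ/2)=0.8371730746; c=2·atan2(√a, √(1-a))=2.310875192; dist=6371·c=14722.586 ≈ 14722.6 km; running total=28190.5 km
Leg 2 bearing: y=sinΔλ·cosφ2=-0.70979560, x=cosφ1·sinφ2-sinφ1·cosφ2·cosΔλ=-0.20358654; θ=atan2(y, x)=-106.0042° <0 so +360° → 253.9958° ≈ 254.0°
Leg 3: φ1=-0.5929425, φ2=-0.6041946, Δφ=-0.0112521, Δλ=-1.3419592 rad; a=sin²(Δφ/2)+cosφ1·cosφ2·sin²(Δλ/2)=0.2638632939; c=2·atan2(√a, √(1-a))=1.078928158; dist=6371·c=6873.851 ≈ 6873.9 km; running total=35064.4 km
Leg 3 bearing: y=sinΔλ·cosφ2=-0.80150605, x=cosφ1·sinφ2-sinφ1·cosφ2·cosΔλ=-0.36680495; θ=atan2(y, x)=-114.5909° <0 so +360° → 245.4091° ≈ 245.4°
Leg 4: φ1=-0.6041946, φ2=-0.0025848, Δφ=0.6016098, Δλ=-0.3495476 rad; a=sin²(Δφ/2)+cosφ1·cosφ2·sin²(Δλ/2)=0.1126702286; c=2·atan2(√a, √(1-a))=0.684619785; dist=6371·c=4361.713 ≈ 4361.7 km; running total=39426.1 km
Leg 4 bearing: y=sinΔλ·cosφ2=-0.34247162, x=cosφ1·sinφ2-sinφ1·cosφ2·cosΔλ=0.53161620; θ=atan2(y, x)=-32.7900° <0 so +360° → 327.2100° ≈ 327.2°
Leg 5: φ1=-0.0025848, φ2=1.0494525, Δφ=1.0520373, Δλ=1.8044854 rad; a=sin²(Δφ/2)+cosφ1·cosφ2·sin²(Δλ/2)=0.5587862520; c=2·atan2(√a, √(1-a))=1.688641403; dist=6371·c=10758.334 ≈ 10758.3 km; running total=50184.4 km
Leg 5 bearing: y=sinΔλ·cosφ2=0.48450836, x=cosφ1·sinφ2-sinφ1·cosφ2·cosΔλ=0.86684967; θ=atan2(y, x)=29.2021° ≈ 29.2°
Leg 6: φ1=1.0494525, φ2=0.6764669, Δφ=-0.3729856, Δλ=-0.5942323 rad; a=sin²(Δφ/2)+cosφ1·cosφ2·sin²(Δλ/2)=0.0676657666; c=2·atan2(√a, √(1-a))=0.526306304; dist=6371·c=3353.097 ≈ 3353.1 km; running total=53537.5 km
Leg 6 bearing: y=sinΔλ·cosφ2=-0.43658288, x=cosφ1·sinφ2-sinφ1·cosφ2·cosΔλ=-0.24848307; θ=atan2(y, x)=-119.6466° <0 so +360° → 240.3534° ≈ 240.4°
Leg 7: φ1=0.6764669, φ2=0.4989600, Δφ=-0.1775070, Δλ=1.5058614 rad; a=sin²(Δφ/2)+cosφ1·cosφ2·sin²(Δλ/2)=0.3280000920; c=2·atan2(√a, √(1-a))=1.219622943; dist=6371·c=7770.218 ≈ 7770.2 km; running total=61307.7 km
Leg 7 bearing: y=sinΔλ·cosφ2=0.87623012, x=cosφ1·sinφ2-sinφ1·cosφ2·cosΔλ=0.33746837; θ=atan2(y, x)=68.9365° ≈ 68.9°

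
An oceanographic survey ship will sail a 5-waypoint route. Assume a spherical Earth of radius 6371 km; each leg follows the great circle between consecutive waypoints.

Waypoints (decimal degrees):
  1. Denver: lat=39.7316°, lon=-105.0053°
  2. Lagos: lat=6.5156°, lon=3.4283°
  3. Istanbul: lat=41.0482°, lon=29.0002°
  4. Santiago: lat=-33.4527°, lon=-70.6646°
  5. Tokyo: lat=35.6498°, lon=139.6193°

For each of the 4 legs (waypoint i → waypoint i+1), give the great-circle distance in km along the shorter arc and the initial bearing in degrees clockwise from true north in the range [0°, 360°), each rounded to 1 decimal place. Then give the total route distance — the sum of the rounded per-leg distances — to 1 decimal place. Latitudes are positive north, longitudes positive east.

Leg 1: φ1=0.6934472, φ2=0.1137187, Δφ=-0.5797286, Δλ=1.8925233 rad; a=sin²(Δφ/2)+cosφ1·cosφ2·sin²(Δλ/2)=0.5845373480; c=2·atan2(√a, √(1-a))=1.740687100; dist=6371·c=11089.918 ≈ 11089.9 km; running total=11089.9 km
Leg 1 bearing: y=sinΔλ·cosφ2=0.94256315, x=cosφ1·sinφ2-sinφ1·cosφ2·cosΔλ=0.28807718; θ=atan2(y, x)=73.0052° ≈ 73.0°
Leg 2: φ1=0.1137187, φ2=0.7164262, Δφ=0.6027076, Δλ=0.4463139 rad; a=sin²(Δφ/2)+cosφ1·cosφ2·sin²(Δλ/2)=0.1247965296; c=2·atan2(√a, √(1-a))=0.722118797; dist=6371·c=4600.619 ≈ 4600.6 km; running total=15690.5 km
Leg 2 bearing: y=sinΔλ·cosφ2=0.32552707, x=cosφ1·sinφ2-sinφ1·cosφ2·cosΔλ=0.57525781; θ=atan2(y, x)=29.5047° ≈ 29.5°
Leg 3: φ1=0.7164262, φ2=-0.5838598, Δφ=-1.3002860, Δλ=-1.7394789 rad; a=sin²(Δφ/2)+cosφ1·cosφ2·sin²(Δλ/2)=0.7338189704; c=2·atan2(√a, √(1-a))=2.057412956; dist=6371·c=13107.778 ≈ 13107.8 km; running total=28798.3 km
Leg 3 bearing: y=sinΔλ·cosφ2=-0.82249921, x=cosφ1·sinφ2-sinφ1·cosφ2·cosΔλ=-0.32374343; θ=atan2(y, x)=-111.4851° <0 so +360° → 248.5149° ≈ 248.5°
Leg 4: φ1=-0.5838598, φ2=0.6222064, Δφ=1.2060661, Δλ=3.6701464 rad; a=sin²(Δφ/2)+cosφ1·cosφ2·sin²(Δλ/2)=0.9533728628; c=2·atan2(√a, √(1-a))=2.706297746; dist=6371·c=17241.823 ≈ 17241.8 km; running total=46040.1 km
Leg 4 bearing: y=sinΔλ·cosφ2=-0.40977920, x=cosφ1·sinφ2-sinφ1·cosφ2·cosΔλ=0.09946453; θ=atan2(y, x)=-76.3566° <0 so +360° → 283.6434° ≈ 283.6°

Leg 1: dist=11089.9 km, bearing=73.0°
Leg 2: dist=4600.6 km, bearing=29.5°
Leg 3: dist=13107.8 km, bearing=248.5°
Leg 4: dist=17241.8 km, bearing=283.6°
Total: 46040.1 km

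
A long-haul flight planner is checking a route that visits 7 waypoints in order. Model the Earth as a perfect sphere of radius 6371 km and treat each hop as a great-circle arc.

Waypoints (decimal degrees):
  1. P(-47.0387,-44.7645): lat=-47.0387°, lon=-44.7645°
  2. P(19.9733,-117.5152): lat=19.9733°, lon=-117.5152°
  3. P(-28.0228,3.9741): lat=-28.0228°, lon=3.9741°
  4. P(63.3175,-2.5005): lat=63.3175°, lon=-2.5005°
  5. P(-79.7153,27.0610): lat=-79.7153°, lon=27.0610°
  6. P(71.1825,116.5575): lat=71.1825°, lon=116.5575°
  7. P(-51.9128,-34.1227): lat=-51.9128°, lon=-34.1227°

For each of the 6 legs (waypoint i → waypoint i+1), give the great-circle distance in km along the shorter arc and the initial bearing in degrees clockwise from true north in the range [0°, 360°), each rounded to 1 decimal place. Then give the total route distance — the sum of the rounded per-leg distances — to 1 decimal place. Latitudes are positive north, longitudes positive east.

Leg 1: φ1=-0.8209802, φ2=0.3485998, Δφ=1.1695800, Δλ=-1.2697392 rad; a=sin²(Δφ/2)+cosφ1·cosφ2·sin²(Δλ/2)=0.5300217169; c=2·atan2(√a, √(1-a))=1.630875897; dist=6371·c=10390.310 ≈ 10390.3 km; running total=10390.3 km
Leg 1 bearing: y=sinΔλ·cosφ2=-0.89758072, x=cosφ1·sinφ2-sinφ1·cosφ2·cosΔλ=0.43674208; θ=atan2(y, x)=-64.0535° <0 so +360° → 295.9465° ≈ 295.9°
Leg 2: φ1=0.3485998, φ2=-0.4890901, Δφ=-0.8376900, Δλ=2.1203883 rad; a=sin²(Δφ/2)+cosφ1·cosφ2·sin²(Δλ/2)=0.7969247202; c=2·atan2(√a, √(1-a))=2.206631200; dist=6371·c=14058.447 ≈ 14058.4 km; running total=24448.7 km
Leg 2 bearing: y=sinΔλ·cosφ2=0.75276336, x=cosφ1·sinφ2-sinφ1·cosφ2·cosΔλ=-0.28406016; θ=atan2(y, x)=110.6743° ≈ 110.7°
Leg 3: φ1=-0.4890901, φ2=1.1050988, Δφ=1.5941890, Δλ=-0.1130031 rad; a=sin²(Δφ/2)+cosφ1·cosφ2·sin²(Δλ/2)=0.5129593891; c=2·atan2(√a, √(1-a))=1.596718008; dist=6371·c=10172.690 ≈ 10172.7 km; running total=34621.4 km
Leg 3 bearing: y=sinΔλ·cosφ2=-0.05063567, x=cosφ1·sinφ2-sinφ1·cosφ2·cosΔλ=0.99838081; θ=atan2(y, x)=-2.9034° <0 so +360° → 357.0966° ≈ 357.1°
Leg 4: φ1=1.1050988, φ2=-1.3912944, Δφ=-2.4963933, Δλ=0.5159455 rad; a=sin²(Δφ/2)+cosφ1·cosφ2·sin²(Δλ/2)=0.9047081087; c=2·atan2(√a, √(1-a))=2.513953639; dist=6371·c=16016.399 ≈ 16016.4 km; running total=50637.8 km
Leg 4 bearing: y=sinΔλ·cosφ2=0.08808379, x=cosφ1·sinφ2-sinφ1·cosφ2·cosΔλ=-0.58059162; θ=atan2(y, x)=171.3732° ≈ 171.4°
Leg 5: φ1=-1.3912944, φ2=1.2423690, Δφ=2.6336634, Δλ=1.5620086 rad; a=sin²(Δφ/2)+cosφ1·cosφ2·sin²(Δλ/2)=0.9654181243; c=2·atan2(√a, √(1-a))=2.767490898; dist=6371·c=17631.685 ≈ 17631.7 km; running total=68269.5 km
Leg 5 bearing: y=sinΔλ·cosφ2=0.32254236, x=cosφ1·sinφ2-sinφ1·cosφ2·cosΔλ=0.17178563; θ=atan2(y, x)=61.9603° ≈ 62.0°
Leg 6: φ1=1.2423690, φ2=-0.9060493, Δφ=-2.1484183, Δλ=-2.6298656 rad; a=sin²(Δφ/2)+cosφ1·cosφ2·sin²(Δλ/2)=0.9592437094; c=2·atan2(√a, √(1-a))=2.735034699; dist=6371·c=17424.906 ≈ 17424.9 km; running total=85694.4 km
Leg 6 bearing: y=sinΔλ·cosφ2=-0.30206637, x=cosφ1·sinφ2-sinφ1·cosφ2·cosΔλ=0.25521906; θ=atan2(y, x)=-49.8052° <0 so +360° → 310.1948° ≈ 310.2°

Leg 1: dist=10390.3 km, bearing=295.9°
Leg 2: dist=14058.4 km, bearing=110.7°
Leg 3: dist=10172.7 km, bearing=357.1°
Leg 4: dist=16016.4 km, bearing=171.4°
Leg 5: dist=17631.7 km, bearing=62.0°
Leg 6: dist=17424.9 km, bearing=310.2°
Total: 85694.4 km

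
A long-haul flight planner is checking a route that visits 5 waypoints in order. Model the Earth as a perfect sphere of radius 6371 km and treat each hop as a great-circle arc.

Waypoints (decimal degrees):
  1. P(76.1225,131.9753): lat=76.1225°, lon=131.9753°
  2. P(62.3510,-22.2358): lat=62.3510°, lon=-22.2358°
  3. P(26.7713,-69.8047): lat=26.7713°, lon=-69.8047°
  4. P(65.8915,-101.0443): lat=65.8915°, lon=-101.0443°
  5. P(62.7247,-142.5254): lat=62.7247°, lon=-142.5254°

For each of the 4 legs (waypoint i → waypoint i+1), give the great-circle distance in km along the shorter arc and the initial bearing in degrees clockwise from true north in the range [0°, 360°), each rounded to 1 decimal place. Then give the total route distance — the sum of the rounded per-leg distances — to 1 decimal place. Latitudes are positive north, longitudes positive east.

Leg 1: dist=4510.0 km, bearing=341.9°
Leg 2: dist=5256.3 km, bearing=243.8°
Leg 3: dist=4859.4 km, bearing=342.1°
Leg 4: dist=1991.9 km, bearing=279.3°
Total: 16617.6 km

Leg 1: φ1=1.3285883, φ2=1.0882302, Δφ=-0.2403580, Δλ=-2.6914914 rad; a=sin²(Δφ/2)+cosφ1·cosφ2·sin²(Δλ/2)=0.1201327550; c=2·atan2(√a, √(1-a))=0.707891639; dist=6371·c=4509.978 ≈ 4510.0 km; running total=4510.0 km
Leg 1 bearing: y=sinΔλ·cosφ2=-0.20188968, x=cosφ1·sinφ2-sinφ1·cosφ2·cosΔλ=0.61809713; θ=atan2(y, x)=-18.0886° <0 so +360° → 341.9114° ≈ 341.9°
Leg 2: φ1=1.0882302, φ2=0.4672473, Δφ=-0.6209829, Δλ=-0.8302339 rad; a=sin²(Δφ/2)+cosφ1·cosφ2·sin²(Δλ/2)=0.1607338124; c=2·atan2(√a, √(1-a))=0.825033476; dist=6371·c=5256.288 ≈ 5256.3 km; running total=9766.3 km
Leg 2 bearing: y=sinΔλ·cosφ2=-0.65897459, x=cosφ1·sinφ2-sinφ1·cosφ2·cosΔλ=-0.32457096; θ=atan2(y, x)=-116.2221° <0 so +360° → 243.7779° ≈ 243.8°
Leg 3: φ1=0.4672473, φ2=1.1500236, Δφ=0.6827763, Δλ=-0.5452339 rad; a=sin²(Δφ/2)+cosφ1·cosφ2·sin²(Δλ/2)=0.1385264186; c=2·atan2(√a, √(1-a))=0.762737807; dist=6371·c=4859.403 ≈ 4859.4 km; running total=14625.7 km
Leg 3 bearing: y=sinΔλ·cosφ2=-0.21183779, x=cosφ1·sinφ2-sinφ1·cosφ2·cosΔλ=0.65762615; θ=atan2(y, x)=-17.8550° <0 so +360° → 342.1450° ≈ 342.1°
Leg 4: φ1=1.1500236, φ2=1.0947525, Δφ=-0.0552711, Δλ=-0.7239818 rad; a=sin²(Δφ/2)+cosφ1·cosφ2·sin²(Δλ/2)=0.0242390878; c=2·atan2(√a, √(1-a))=0.312649991; dist=6371·c=1991.893 ≈ 1991.9 km; running total=16617.6 km
Leg 4 bearing: y=sinΔλ·cosφ2=-0.30354329, x=cosφ1·sinφ2-sinφ1·cosφ2·cosΔλ=0.04967583; θ=atan2(y, x)=-80.7058° <0 so +360° → 279.2942° ≈ 279.3°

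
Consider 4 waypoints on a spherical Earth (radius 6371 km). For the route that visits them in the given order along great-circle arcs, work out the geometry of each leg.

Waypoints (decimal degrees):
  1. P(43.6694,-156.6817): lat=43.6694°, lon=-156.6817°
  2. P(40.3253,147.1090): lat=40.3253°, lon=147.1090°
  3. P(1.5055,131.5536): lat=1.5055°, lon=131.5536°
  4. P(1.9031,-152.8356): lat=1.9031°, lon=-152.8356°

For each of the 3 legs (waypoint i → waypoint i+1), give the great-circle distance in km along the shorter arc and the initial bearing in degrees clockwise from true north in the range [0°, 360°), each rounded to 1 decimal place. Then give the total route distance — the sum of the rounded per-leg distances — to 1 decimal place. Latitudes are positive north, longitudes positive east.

Leg 1: φ1=0.7621748, φ2=0.7038093, Δφ=-0.0583656, Δλ=5.3021480 rad; a=sin²(Δφ/2)+cosφ1·cosφ2·sin²(Δλ/2)=0.1232309375; c=2·atan2(√a, √(1-a))=0.717368758; dist=6371·c=4570.356 ≈ 4570.4 km; running total=4570.4 km
Leg 1 bearing: y=sinΔλ·cosφ2=-0.63359698, x=cosφ1·sinφ2-sinφ1·cosφ2·cosΔλ=0.17531448; θ=atan2(y, x)=-74.5334° <0 so +360° → 285.4666° ≈ 285.5°
Leg 2: φ1=0.7038093, φ2=0.0262759, Δφ=-0.6775333, Δλ=-0.2714929 rad; a=sin²(Δφ/2)+cosφ1·cosφ2·sin²(Δλ/2)=0.1243969163; c=2·atan2(√a, √(1-a))=0.720908804; dist=6371·c=4592.910 ≈ 4592.9 km; running total=9163.3 km
Leg 2 bearing: y=sinΔλ·cosφ2=-0.26807743, x=cosφ1·sinφ2-sinφ1·cosφ2·cosΔλ=-0.60317807; θ=atan2(y, x)=-156.0376° <0 so +360° → 203.9624° ≈ 204.0°
Leg 3: φ1=0.0262759, φ2=0.0332154, Δφ=0.0069394, Δλ=-4.9635279 rad; a=sin²(Δφ/2)+cosφ1·cosφ2·sin²(Δλ/2)=0.3754214971; c=2·atan2(√a, √(1-a))=1.318986615; dist=6371·c=8403.264 ≈ 8403.3 km; running total=17566.6 km
Leg 3 bearing: y=sinΔλ·cosφ2=0.96809574, x=cosφ1·sinφ2-sinφ1·cosφ2·cosΔλ=0.02667238; θ=atan2(y, x)=88.4218° ≈ 88.4°

Leg 1: dist=4570.4 km, bearing=285.5°
Leg 2: dist=4592.9 km, bearing=204.0°
Leg 3: dist=8403.3 km, bearing=88.4°
Total: 17566.6 km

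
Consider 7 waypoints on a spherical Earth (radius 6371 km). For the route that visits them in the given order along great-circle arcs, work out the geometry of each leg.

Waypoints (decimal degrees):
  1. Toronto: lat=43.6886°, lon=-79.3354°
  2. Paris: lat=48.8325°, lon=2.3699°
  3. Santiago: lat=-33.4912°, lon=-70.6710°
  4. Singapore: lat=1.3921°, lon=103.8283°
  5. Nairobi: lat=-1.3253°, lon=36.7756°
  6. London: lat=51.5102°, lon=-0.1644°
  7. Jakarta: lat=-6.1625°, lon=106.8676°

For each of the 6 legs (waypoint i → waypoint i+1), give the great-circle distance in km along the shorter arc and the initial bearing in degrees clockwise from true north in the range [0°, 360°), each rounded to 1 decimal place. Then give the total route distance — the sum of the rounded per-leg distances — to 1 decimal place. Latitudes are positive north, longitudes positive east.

Leg 1: φ1=0.7625099, φ2=0.8522879, Δφ=0.0897780, Δλ=1.4260265 rad; a=sin²(Δφ/2)+cosφ1·cosφ2·sin²(Δλ/2)=0.2056755470; c=2·atan2(√a, √(1-a))=0.941409847; dist=6371·c=5997.722 ≈ 5997.7 km; running total=5997.7 km
Leg 1 bearing: y=sinΔλ·cosφ2=0.65137657, x=cosφ1·sinφ2-sinφ1·cosφ2·cosΔλ=0.47874945; θ=atan2(y, x)=53.6848° ≈ 53.7°
Leg 2: φ1=0.8522879, φ2=-0.5845317, Δφ=-1.4368196, Δλ=-1.2748042 rad; a=sin²(Δφ/2)+cosφ1·cosφ2·sin²(Δλ/2)=0.6276331902; c=2·atan2(√a, √(1-a))=1.828919528; dist=6371·c=11652.046 ≈ 11652.0 km; running total=17649.7 km
Leg 2 bearing: y=sinΔλ·cosφ2=-0.79770389, x=cosφ1·sinφ2-sinφ1·cosφ2·cosΔλ=-0.54635847; θ=atan2(y, x)=-124.4078° <0 so +360° → 235.5922° ≈ 235.6°
Leg 3: φ1=-0.5845317, φ2=0.0242967, Δφ=0.6088284, Δλ=3.0455873 rad; a=sin²(Δφ/2)+cosφ1·cosφ2·sin²(Δλ/2)=0.9216454951; c=2·atan2(√a, √(1-a))=2.574173710; dist=6371·c=16400.061 ≈ 16400.1 km; running total=34049.8 km
Leg 3 bearing: y=sinΔλ·cosφ2=0.09582962, x=cosφ1·sinφ2-sinφ1·cosφ2·cosΔλ=-0.52884496; θ=atan2(y, x)=169.7291° ≈ 169.7°
Leg 4: φ1=0.0242967, φ2=-0.0231308, Δφ=-0.0474276, Δλ=-1.1702904 rad; a=sin²(Δφ/2)+cosφ1·cosφ2·sin²(Δλ/2)=0.3054484727; c=2·atan2(√a, √(1-a))=1.171138611; dist=6371·c=7461.324 ≈ 7461.3 km; running total=41511.1 km
Leg 4 bearing: y=sinΔλ·cosφ2=-0.92061752, x=cosφ1·sinφ2-sinφ1·cosφ2·cosΔλ=-0.03259141; θ=atan2(y, x)=-92.0275° <0 so +360° → 267.9725° ≈ 268.0°
Leg 5: φ1=-0.0231308, φ2=0.8990226, Δφ=0.9221534, Δλ=-0.6447246 rad; a=sin²(Δφ/2)+cosφ1·cosφ2·sin²(Δλ/2)=0.2603967149; c=2·atan2(√a, √(1-a))=1.071045823; dist=6371·c=6823.633 ≈ 6823.6 km; running total=48334.7 km
Leg 5 bearing: y=sinΔλ·cosφ2=-0.37403409, x=cosφ1·sinφ2-sinφ1·cosφ2·cosΔλ=0.79401484; θ=atan2(y, x)=-25.2236° <0 so +360° → 334.7764° ≈ 334.8°
Leg 6: φ1=0.8990226, φ2=-0.1075559, Δφ=-1.0065785, Δλ=1.8680608 rad; a=sin²(Δφ/2)+cosφ1·cosφ2·sin²(Δλ/2)=0.6326338646; c=2·atan2(√a, √(1-a))=1.839277916; dist=6371·c=11718.040 ≈ 11718.0 km; running total=60052.7 km
Leg 6 bearing: y=sinΔλ·cosφ2=0.95061619, x=cosφ1·sinφ2-sinφ1·cosφ2·cosΔλ=0.16112693; θ=atan2(y, x)=80.3799° ≈ 80.4°

Leg 1: dist=5997.7 km, bearing=53.7°
Leg 2: dist=11652.0 km, bearing=235.6°
Leg 3: dist=16400.1 km, bearing=169.7°
Leg 4: dist=7461.3 km, bearing=268.0°
Leg 5: dist=6823.6 km, bearing=334.8°
Leg 6: dist=11718.0 km, bearing=80.4°
Total: 60052.7 km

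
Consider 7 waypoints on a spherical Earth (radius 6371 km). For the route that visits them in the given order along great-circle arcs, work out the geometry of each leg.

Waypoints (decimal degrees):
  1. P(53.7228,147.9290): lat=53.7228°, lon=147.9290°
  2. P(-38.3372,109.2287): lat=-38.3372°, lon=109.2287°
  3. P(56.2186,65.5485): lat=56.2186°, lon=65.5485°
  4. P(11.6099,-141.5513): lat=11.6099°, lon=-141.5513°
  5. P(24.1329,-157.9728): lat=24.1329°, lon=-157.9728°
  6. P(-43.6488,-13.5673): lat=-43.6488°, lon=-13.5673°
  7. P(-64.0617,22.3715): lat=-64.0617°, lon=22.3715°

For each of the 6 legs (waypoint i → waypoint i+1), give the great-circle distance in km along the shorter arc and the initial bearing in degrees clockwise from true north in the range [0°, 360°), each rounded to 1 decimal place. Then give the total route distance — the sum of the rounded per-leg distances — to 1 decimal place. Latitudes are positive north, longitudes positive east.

Leg 1: dist=10888.6 km, bearing=209.7°
Leg 2: dist=11291.4 km, bearing=336.9°
Leg 3: dist=12066.5 km, bearing=28.1°
Leg 4: dist=2222.9 km, bearing=311.0°
Leg 5: dist=16123.4 km, bearing=132.8°
Leg 6: dist=3193.8 km, bearing=147.7°
Total: 55786.6 km

Leg 1: φ1=0.9376397, φ2=-0.6691104, Δφ=-1.6067501, Δλ=-0.6754477 rad; a=sin²(Δφ/2)+cosφ1·cosφ2·sin²(Δλ/2)=0.5689257847; c=2·atan2(√a, √(1-a))=1.709088273; dist=6371·c=10888.601 ≈ 10888.6 km; running total=10888.6 km
Leg 1 bearing: y=sinΔλ·cosφ2=-0.49042717, x=cosφ1·sinφ2-sinφ1·cosφ2·cosΔλ=-0.86051039; θ=atan2(y, x)=-150.3201° <0 so +360° → 209.6799° ≈ 209.7°
Leg 2: φ1=-0.6691104, φ2=0.9811997, Δφ=1.6503100, Δλ=-0.7623633 rad; a=sin²(Δφ/2)+cosφ1·cosφ2·sin²(Δλ/2)=0.6000743796; c=2·atan2(√a, √(1-a))=1.772306077; dist=6371·c=11291.362 ≈ 11291.4 km; running total=22180.0 km
Leg 2 bearing: y=sinΔλ·cosφ2=-0.38400952, x=cosφ1·sinφ2-sinφ1·cosφ2·cosΔλ=0.90137515; θ=atan2(y, x)=-23.0753° <0 so +360° → 336.9247° ≈ 336.9°
Leg 3: φ1=0.9811997, φ2=0.2026310, Δφ=-0.7785687, Δλ=-3.6145734 rad; a=sin²(Δφ/2)+cosφ1·cosφ2·sin²(Δλ/2)=0.6587927429; c=2·atan2(√a, √(1-a))=1.893978386; dist=6371·c=12066.536 ≈ 12066.5 km; running total=34246.5 km
Leg 3 bearing: y=sinΔλ·cosφ2=0.44622164, x=cosφ1·sinφ2-sinφ1·cosφ2·cosΔλ=0.83667539; θ=atan2(y, x)=28.0722° ≈ 28.1°
Leg 4: φ1=0.2026310, φ2=0.4211986, Δφ=0.2185676, Δλ=-0.2866092 rad; a=sin²(Δφ/2)+cosφ1·cosφ2·sin²(Δλ/2)=0.0301280560; c=2·atan2(√a, √(1-a))=0.348915924; dist=6371·c=2222.943 ≈ 2222.9 km; running total=36469.4 km
Leg 4 bearing: y=sinΔλ·cosφ2=-0.25799319, x=cosφ1·sinφ2-sinφ1·cosφ2·cosΔλ=0.22432329; θ=atan2(y, x)=-48.9933° <0 so +360° → 311.0067° ≈ 311.0°
Leg 5: φ1=0.4211986, φ2=-0.7618153, Δφ=-1.1830138, Δλ=2.5203514 rad; a=sin²(Δφ/2)+cosφ1·cosφ2·sin²(Δλ/2)=0.9095840894; c=2·atan2(√a, √(1-a))=2.530755546; dist=6371·c=16123.444 ≈ 16123.4 km; running total=52592.8 km
Leg 5 bearing: y=sinΔλ·cosφ2=0.42115853, x=cosφ1·sinφ2-sinφ1·cosφ2·cosΔλ=-0.38934431; θ=atan2(y, x)=132.7522° ≈ 132.8°
Leg 6: φ1=-0.7618153, φ2=-1.1180876, Δφ=-0.3562723, Δλ=0.6272504 rad; a=sin²(Δφ/2)+cosφ1·cosφ2·sin²(Δλ/2)=0.0615218378; c=2·atan2(√a, √(1-a))=0.501304667; dist=6371·c=3193.812 ≈ 3193.8 km; running total=55786.6 km
Leg 6 bearing: y=sinΔλ·cosφ2=0.25672091, x=cosφ1·sinφ2-sinφ1·cosφ2·cosΔλ=-0.40625359; θ=atan2(y, x)=147.7103° ≈ 147.7°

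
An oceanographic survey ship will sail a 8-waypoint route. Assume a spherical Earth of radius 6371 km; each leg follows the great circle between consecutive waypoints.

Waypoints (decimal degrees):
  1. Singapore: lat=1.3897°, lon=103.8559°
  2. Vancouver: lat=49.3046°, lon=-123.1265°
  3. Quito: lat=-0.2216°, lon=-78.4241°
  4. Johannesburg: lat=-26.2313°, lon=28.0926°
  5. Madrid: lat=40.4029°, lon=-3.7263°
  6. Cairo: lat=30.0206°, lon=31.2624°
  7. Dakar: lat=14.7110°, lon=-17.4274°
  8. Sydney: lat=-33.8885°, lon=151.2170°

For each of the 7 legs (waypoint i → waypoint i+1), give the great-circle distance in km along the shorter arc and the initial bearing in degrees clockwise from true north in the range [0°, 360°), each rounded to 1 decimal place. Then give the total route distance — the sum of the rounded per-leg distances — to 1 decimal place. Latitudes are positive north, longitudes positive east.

Leg 1: dist=12813.4 km, bearing=31.8°
Leg 2: dist=6958.6 km, bearing=127.6°
Leg 3: dist=11639.1 km, bearing=117.3°
Leg 4: dist=8106.7 km, bearing=335.2°
Leg 5: dist=3355.7 km, bearing=99.0°
Leg 6: dist=5244.5 km, bearing=262.2°
Leg 7: dist=17596.2 km, bearing=153.8°
Total: 65714.2 km

Leg 1: φ1=0.0242548, φ2=0.8605276, Δφ=0.8362728, Δλ=-3.9615902 rad; a=sin²(Δφ/2)+cosφ1·cosφ2·sin²(Δλ/2)=0.7131581285; c=2·atan2(√a, √(1-a))=2.011212827; dist=6371·c=12813.437 ≈ 12813.4 km; running total=12813.4 km
Leg 1 bearing: y=sinΔλ·cosφ2=0.47673344, x=cosφ1·sinφ2-sinφ1·cosφ2·cosΔλ=0.76875202; θ=atan2(y, x)=31.8047° ≈ 31.8°
Leg 2: φ1=0.8605276, φ2=-0.0038676, Δφ=-0.8643953, Δλ=0.7802041 rad; a=sin²(Δφ/2)+cosφ1·cosφ2·sin²(Δλ/2)=0.2697435673; c=2·atan2(√a, √(1-a))=1.092223438; dist=6371·c=6958.556 ≈ 6958.6 km; running total=19772.0 km
Leg 2 bearing: y=sinΔλ·cosφ2=0.70341921, x=cosφ1·sinφ2-sinφ1·cosφ2·cosΔλ=-0.54141417; θ=atan2(y, x)=127.5851° ≈ 127.6°
Leg 3: φ1=-0.0038676, φ2=-0.4578226, Δφ=-0.4539549, Δλ=1.8590671 rad; a=sin²(Δφ/2)+cosφ1·cosφ2·sin²(Δλ/2)=0.6266529465; c=2·atan2(√a, √(1-a))=1.826892407; dist=6371·c=11639.132 ≈ 11639.1 km; running total=31411.1 km
Leg 3 bearing: y=sinΔλ·cosφ2=0.86000335, x=cosφ1·sinφ2-sinφ1·cosφ2·cosΔλ=-0.44297896; θ=atan2(y, x)=117.2525° ≈ 117.3°
Leg 4: φ1=-0.4578226, φ2=0.7051636, Δφ=1.1629862, Δλ=-0.5553446 rad; a=sin²(Δφ/2)+cosφ1·cosφ2·sin²(Δλ/2)=0.3530272856; c=2·atan2(√a, √(1-a))=1.272444309; dist=6371·c=8106.743 ≈ 8106.7 km; running total=39517.8 km
Leg 4 bearing: y=sinΔλ·cosφ2=-0.40149321, x=cosφ1·sinφ2-sinφ1·cosφ2·cosΔλ=0.86740953; θ=atan2(y, x)=-24.8378° <0 so +360° → 335.1622° ≈ 335.2°
Leg 5: φ1=0.7051636, φ2=0.5239583, Δφ=-0.1812053, Δλ=0.6106680 rad; a=sin²(Δφ/2)+cosφ1·cosφ2·sin²(Δλ/2)=0.0677698204; c=2·atan2(√a, √(1-a))=0.526720431; dist=6371·c=3355.736 ≈ 3355.7 km; running total=42873.5 km
Leg 5 bearing: y=sinΔλ·cosφ2=0.49648873, x=cosφ1·sinφ2-sinφ1·cosφ2·cosΔλ=-0.07878596; θ=atan2(y, x)=99.0169° ≈ 99.0°
Leg 6: φ1=0.5239583, φ2=0.2567554, Δφ=-0.2672029, Δλ=-0.8497973 rad; a=sin²(Δφ/2)+cosφ1·cosφ2·sin²(Δλ/2)=0.1600553001; c=2·atan2(√a, √(1-a))=0.823184525; dist=6371·c=5244.509 ≈ 5244.5 km; running total=48118.0 km
Leg 6 bearing: y=sinΔλ·cosφ2=-0.72652330, x=cosφ1·sinφ2-sinφ1·cosφ2·cosΔλ=-0.09957056; θ=atan2(y, x)=-97.8038° <0 so +360° → 262.1962° ≈ 262.2°
Leg 7: φ1=0.2567554, φ2=-0.5914659, Δφ=-0.8482213, Δλ=2.9434000 rad; a=sin²(Δφ/2)+cosφ1·cosφ2·sin²(Δλ/2)=0.9643938397; c=2·atan2(√a, √(1-a))=2.761924517; dist=6371·c=17596.221 ≈ 17596.2 km; running total=65714.2 km
Leg 7 bearing: y=sinΔλ·cosφ2=0.16344950, x=cosφ1·sinφ2-sinφ1·cosφ2·cosΔλ=-0.33262247; θ=atan2(y, x)=153.8307° ≈ 153.8°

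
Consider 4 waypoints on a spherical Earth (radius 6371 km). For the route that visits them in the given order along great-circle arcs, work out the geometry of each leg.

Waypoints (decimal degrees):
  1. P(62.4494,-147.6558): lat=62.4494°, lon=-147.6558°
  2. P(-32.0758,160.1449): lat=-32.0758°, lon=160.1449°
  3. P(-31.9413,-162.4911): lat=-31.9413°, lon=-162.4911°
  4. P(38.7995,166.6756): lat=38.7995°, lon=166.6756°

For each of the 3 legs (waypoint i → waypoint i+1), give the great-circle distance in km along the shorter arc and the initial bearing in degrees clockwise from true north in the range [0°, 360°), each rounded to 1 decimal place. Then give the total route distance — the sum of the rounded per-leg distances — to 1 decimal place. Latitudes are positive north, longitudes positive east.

Leg 1: dist=11490.1 km, bearing=223.5°
Leg 2: dist=3505.0 km, bearing=99.9°
Leg 3: dist=8487.2 km, bearing=335.7°
Total: 23482.3 km

Leg 1: φ1=1.0899476, φ2=-0.5598283, Δφ=-1.6497760, Δλ=5.3721357 rad; a=sin²(Δφ/2)+cosφ1·cosφ2·sin²(Δλ/2)=0.6153025086; c=2·atan2(√a, √(1-a))=1.803495740; dist=6371·c=11490.071 ≈ 11490.1 km; running total=11490.1 km
Leg 1 bearing: y=sinΔλ·cosφ2=-0.66952858, x=cosφ1·sinφ2-sinφ1·cosφ2·cosΔλ=-0.70608272; θ=atan2(y, x)=-136.5222° <0 so +360° → 223.4778° ≈ 223.5°
Leg 2: φ1=-0.5598283, φ2=-0.5574809, Δφ=0.0023475, Δλ=-5.6310605 rad; a=sin²(Δφ/2)+cosφ1·cosφ2·sin²(Δλ/2)=0.0737773201; c=2·atan2(√a, √(1-a))=0.550151434; dist=6371·c=3505.015 ≈ 3505.0 km; running total=14995.1 km
Leg 2 bearing: y=sinΔλ·cosφ2=0.51498973, x=cosφ1·sinφ2-sinφ1·cosφ2·cosΔλ=-0.09012484; θ=atan2(y, x)=99.9264° ≈ 99.9°
Leg 3: φ1=-0.5574809, φ2=0.6771790, Δφ=1.2346599, Δλ=5.7450427 rad; a=sin²(Δφ/2)+cosφ1·cosφ2·sin²(Δλ/2)=0.3818153141; c=2·atan2(√a, √(1-a))=1.332168693; dist=6371·c=8487.247 ≈ 8487.2 km; running total=23482.3 km
Leg 3 bearing: y=sinΔλ·cosφ2=-0.39944624, x=cosφ1·sinφ2-sinφ1·cosφ2·cosΔλ=0.88576081; θ=atan2(y, x)=-24.2737° <0 so +360° → 335.7263° ≈ 335.7°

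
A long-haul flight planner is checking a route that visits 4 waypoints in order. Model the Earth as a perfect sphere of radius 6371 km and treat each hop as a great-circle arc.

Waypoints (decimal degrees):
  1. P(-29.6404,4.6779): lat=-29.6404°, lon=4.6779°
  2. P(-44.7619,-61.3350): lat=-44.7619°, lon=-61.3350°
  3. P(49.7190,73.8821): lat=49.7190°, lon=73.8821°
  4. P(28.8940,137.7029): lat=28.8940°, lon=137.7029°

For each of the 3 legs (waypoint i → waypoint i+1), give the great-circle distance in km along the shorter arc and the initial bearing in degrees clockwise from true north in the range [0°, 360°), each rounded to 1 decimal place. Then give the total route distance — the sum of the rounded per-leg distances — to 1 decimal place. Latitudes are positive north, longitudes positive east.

Leg 1: dist=5914.7 km, bearing=234.1°
Leg 2: dist=16641.3 km, bearing=64.4°
Leg 3: dist=5760.4 km, bearing=88.7°
Total: 28316.4 km

Leg 1: φ1=-0.5173226, φ2=-0.7812425, Δφ=-0.2639200, Δλ=-1.1521425 rad; a=sin²(Δφ/2)+cosφ1·cosφ2·sin²(Δλ/2)=0.2004357740; c=2·atan2(√a, √(1-a))=0.928384208; dist=6371·c=5914.736 ≈ 5914.7 km; running total=5914.7 km
Leg 1 bearing: y=sinΔλ·cosφ2=-0.64871804, x=cosφ1·sinφ2-sinφ1·cosφ2·cosΔλ=-0.46926539; θ=atan2(y, x)=-125.8810° <0 so +360° → 234.1190° ≈ 234.1°
Leg 2: φ1=-0.7812425, φ2=0.8677603, Δφ=1.6490028, Δλ=2.3599836 rad; a=sin²(Δφ/2)+cosφ1·cosφ2·sin²(Δλ/2)=0.9315149350; c=2·atan2(√a, √(1-a))=2.612033541; dist=6371·c=16641.266 ≈ 16641.3 km; running total=22556.0 km
Leg 2 bearing: y=sinΔλ·cosφ2=0.45543503, x=cosφ1·sinφ2-sinφ1·cosφ2·cosΔλ=0.21853690; θ=atan2(y, x)=64.3663° ≈ 64.4°
Leg 3: φ1=0.8677603, φ2=0.5042954, Δφ=-0.3634648, Δλ=1.1138831 rad; a=sin²(Δφ/2)+cosφ1·cosφ2·sin²(Δλ/2)=0.1908254597; c=2·atan2(√a, √(1-a))=0.904156028; dist=6371·c=5760.378 ≈ 5760.4 km; running total=28316.4 km
Leg 3 bearing: y=sinΔλ·cosφ2=0.78570355, x=cosφ1·sinφ2-sinφ1·cosφ2·cosΔλ=0.01772960; θ=atan2(y, x)=88.7073° ≈ 88.7°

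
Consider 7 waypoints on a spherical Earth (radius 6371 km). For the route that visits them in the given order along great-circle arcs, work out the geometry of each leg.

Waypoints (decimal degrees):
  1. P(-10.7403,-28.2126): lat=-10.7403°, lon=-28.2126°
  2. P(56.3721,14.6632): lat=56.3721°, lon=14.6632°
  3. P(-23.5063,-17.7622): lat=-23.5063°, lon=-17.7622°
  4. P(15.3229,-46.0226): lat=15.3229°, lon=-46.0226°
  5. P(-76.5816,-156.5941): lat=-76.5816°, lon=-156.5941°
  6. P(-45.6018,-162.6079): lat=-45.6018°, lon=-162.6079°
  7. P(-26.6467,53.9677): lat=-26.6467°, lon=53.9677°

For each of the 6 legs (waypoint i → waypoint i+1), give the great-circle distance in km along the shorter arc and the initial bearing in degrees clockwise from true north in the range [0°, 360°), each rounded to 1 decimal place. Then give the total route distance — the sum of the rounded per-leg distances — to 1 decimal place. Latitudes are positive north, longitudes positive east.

Leg 1: dist=8440.1 km, bearing=22.9°
Leg 2: dist=9391.4 km, bearing=209.6°
Leg 3: dist=5298.9 km, bearing=321.8°
Leg 4: dist=12188.6 km, bearing=193.3°
Leg 5: dist=3455.8 km, bearing=351.8°
Leg 6: dist=11171.9 km, bearing=212.8°
Total: 49946.7 km

Leg 1: φ1=-0.1874536, φ2=0.9838788, Δφ=1.1713323, Δλ=0.7483239 rad; a=sin²(Δφ/2)+cosφ1·cosφ2·sin²(Δλ/2)=0.3782206315; c=2·atan2(√a, √(1-a))=1.324762925; dist=6371·c=8440.065 ≈ 8440.1 km; running total=8440.1 km
Leg 1 bearing: y=sinΔλ·cosφ2=0.37680984, x=cosφ1·sinφ2-sinφ1·cosφ2·cosΔλ=0.89369653; θ=atan2(y, x)=22.8618° ≈ 22.9°
Leg 2: φ1=0.9838788, φ2=-0.4102623, Δφ=-1.3941411, Δλ=-0.5659300 rad; a=sin²(Δφ/2)+cosφ1·cosφ2·sin²(Δλ/2)=0.4517197291; c=2·atan2(√a, √(1-a))=1.474085098; dist=6371·c=9391.396 ≈ 9391.4 km; running total=17831.5 km
Leg 2 bearing: y=sinΔλ·cosφ2=-0.49170506, x=cosφ1·sinφ2-sinφ1·cosφ2·cosΔλ=-0.86539136; θ=atan2(y, x)=-150.3953° <0 so +360° → 209.6047° ≈ 209.6°
Leg 3: φ1=-0.4102623, φ2=0.2674351, Δφ=0.6776974, Δλ=-0.4932370 rad; a=sin²(Δφ/2)+cosφ1·cosφ2·sin²(Δλ/2)=0.1631999252; c=2·atan2(√a, √(1-a))=0.831727267; dist=6371·c=5298.934 ≈ 5298.9 km; running total=23130.4 km
Leg 3 bearing: y=sinΔλ·cosφ2=-0.45664824, x=cosφ1·sinφ2-sinφ1·cosφ2·cosΔλ=0.58114991; θ=atan2(y, x)=-38.1591° <0 so +360° → 321.8409° ≈ 321.8°
Leg 4: φ1=0.2674351, φ2=-1.3366011, Δφ=-1.6040361, Δλ=-1.9298367 rad; a=sin²(Δφ/2)+cosφ1·cosφ2·sin²(Δλ/2)=0.6678432310; c=2·atan2(√a, √(1-a))=1.913130211; dist=6371·c=12188.553 ≈ 12188.6 km; running total=35319.0 km
Leg 4 bearing: y=sinΔλ·cosφ2=-0.21726283, x=cosφ1·sinφ2-sinφ1·cosφ2·cosΔλ=-0.91657594; θ=atan2(y, x)=-166.6649° <0 so +360° → 193.3351° ≈ 193.3°
Leg 5: φ1=-1.3366011, φ2=-0.7959016, Δφ=0.5406995, Δλ=-0.1049606 rad; a=sin²(Δφ/2)+cosφ1·cosφ2·sin²(Δλ/2)=0.0717723418; c=2·atan2(√a, √(1-a))=0.542432874; dist=6371·c=3455.840 ≈ 3455.8 km; running total=38774.8 km
Leg 5 bearing: y=sinΔλ·cosφ2=-0.07329997, x=cosφ1·sinφ2-sinφ1·cosφ2·cosΔλ=0.51099061; θ=atan2(y, x)=-8.1632° <0 so +360° → 351.8368° ≈ 351.8°
Leg 6: φ1=-0.7959016, φ2=-0.4650726, Δφ=0.3308289, Δλ=3.7799573 rad; a=sin²(Δφ/2)+cosφ1·cosφ2·sin²(Δλ/2)=0.5908717772; c=2·atan2(√a, √(1-a))=1.753555572; dist=6371·c=11171.903 ≈ 11171.9 km; running total=49946.7 km
Leg 6 bearing: y=sinΔλ·cosφ2=-0.53259360, x=cosφ1·sinφ2-sinφ1·cosφ2·cosΔλ=-0.82662769; θ=atan2(y, x)=-147.2064° <0 so +360° → 212.7936° ≈ 212.8°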